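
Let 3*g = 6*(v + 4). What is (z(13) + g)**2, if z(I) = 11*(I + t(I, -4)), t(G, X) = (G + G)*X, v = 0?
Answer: 986049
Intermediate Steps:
t(G, X) = 2*G*X (t(G, X) = (2*G)*X = 2*G*X)
g = 8 (g = (6*(0 + 4))/3 = (6*4)/3 = (1/3)*24 = 8)
z(I) = -77*I (z(I) = 11*(I + 2*I*(-4)) = 11*(I - 8*I) = 11*(-7*I) = -77*I)
(z(13) + g)**2 = (-77*13 + 8)**2 = (-1001 + 8)**2 = (-993)**2 = 986049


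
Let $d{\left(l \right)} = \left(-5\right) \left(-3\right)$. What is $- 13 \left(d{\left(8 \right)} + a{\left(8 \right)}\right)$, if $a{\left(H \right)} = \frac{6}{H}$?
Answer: $- \frac{819}{4} \approx -204.75$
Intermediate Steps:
$d{\left(l \right)} = 15$
$- 13 \left(d{\left(8 \right)} + a{\left(8 \right)}\right) = - 13 \left(15 + \frac{6}{8}\right) = - 13 \left(15 + 6 \cdot \frac{1}{8}\right) = - 13 \left(15 + \frac{3}{4}\right) = \left(-13\right) \frac{63}{4} = - \frac{819}{4}$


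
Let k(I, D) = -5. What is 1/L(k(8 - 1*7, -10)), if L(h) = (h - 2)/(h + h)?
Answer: 10/7 ≈ 1.4286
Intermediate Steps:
L(h) = (-2 + h)/(2*h) (L(h) = (-2 + h)/((2*h)) = (-2 + h)*(1/(2*h)) = (-2 + h)/(2*h))
1/L(k(8 - 1*7, -10)) = 1/((½)*(-2 - 5)/(-5)) = 1/((½)*(-⅕)*(-7)) = 1/(7/10) = 10/7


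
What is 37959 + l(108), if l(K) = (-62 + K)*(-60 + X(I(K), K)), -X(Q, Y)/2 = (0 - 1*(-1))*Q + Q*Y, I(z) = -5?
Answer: 85339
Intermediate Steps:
X(Q, Y) = -2*Q - 2*Q*Y (X(Q, Y) = -2*((0 - 1*(-1))*Q + Q*Y) = -2*((0 + 1)*Q + Q*Y) = -2*(1*Q + Q*Y) = -2*(Q + Q*Y) = -2*Q - 2*Q*Y)
l(K) = (-62 + K)*(-50 + 10*K) (l(K) = (-62 + K)*(-60 - 2*(-5)*(1 + K)) = (-62 + K)*(-60 + (10 + 10*K)) = (-62 + K)*(-50 + 10*K))
37959 + l(108) = 37959 + (3100 - 670*108 + 10*108**2) = 37959 + (3100 - 72360 + 10*11664) = 37959 + (3100 - 72360 + 116640) = 37959 + 47380 = 85339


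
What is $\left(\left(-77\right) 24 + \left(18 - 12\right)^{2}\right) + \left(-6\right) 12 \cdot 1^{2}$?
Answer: $-1884$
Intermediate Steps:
$\left(\left(-77\right) 24 + \left(18 - 12\right)^{2}\right) + \left(-6\right) 12 \cdot 1^{2} = \left(-1848 + 6^{2}\right) - 72 = \left(-1848 + 36\right) - 72 = -1812 - 72 = -1884$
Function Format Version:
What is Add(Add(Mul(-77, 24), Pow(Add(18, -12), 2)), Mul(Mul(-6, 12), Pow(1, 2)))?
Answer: -1884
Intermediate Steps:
Add(Add(Mul(-77, 24), Pow(Add(18, -12), 2)), Mul(Mul(-6, 12), Pow(1, 2))) = Add(Add(-1848, Pow(6, 2)), Mul(-72, 1)) = Add(Add(-1848, 36), -72) = Add(-1812, -72) = -1884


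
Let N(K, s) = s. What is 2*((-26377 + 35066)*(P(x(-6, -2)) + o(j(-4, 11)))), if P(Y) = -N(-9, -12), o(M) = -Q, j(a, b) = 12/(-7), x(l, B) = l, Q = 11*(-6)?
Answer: 1355484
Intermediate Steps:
Q = -66
j(a, b) = -12/7 (j(a, b) = 12*(-⅐) = -12/7)
o(M) = 66 (o(M) = -1*(-66) = 66)
P(Y) = 12 (P(Y) = -1*(-12) = 12)
2*((-26377 + 35066)*(P(x(-6, -2)) + o(j(-4, 11)))) = 2*((-26377 + 35066)*(12 + 66)) = 2*(8689*78) = 2*677742 = 1355484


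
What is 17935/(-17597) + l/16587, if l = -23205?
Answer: -235275410/97293813 ≈ -2.4182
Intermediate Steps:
17935/(-17597) + l/16587 = 17935/(-17597) - 23205/16587 = 17935*(-1/17597) - 23205*1/16587 = -17935/17597 - 7735/5529 = -235275410/97293813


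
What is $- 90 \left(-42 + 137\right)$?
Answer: $-8550$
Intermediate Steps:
$- 90 \left(-42 + 137\right) = \left(-90\right) 95 = -8550$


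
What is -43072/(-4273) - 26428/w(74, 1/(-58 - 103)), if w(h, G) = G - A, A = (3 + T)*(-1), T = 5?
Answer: -18125788220/5499351 ≈ -3296.0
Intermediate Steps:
A = -8 (A = (3 + 5)*(-1) = 8*(-1) = -8)
w(h, G) = 8 + G (w(h, G) = G - 1*(-8) = G + 8 = 8 + G)
-43072/(-4273) - 26428/w(74, 1/(-58 - 103)) = -43072/(-4273) - 26428/(8 + 1/(-58 - 103)) = -43072*(-1/4273) - 26428/(8 + 1/(-161)) = 43072/4273 - 26428/(8 - 1/161) = 43072/4273 - 26428/1287/161 = 43072/4273 - 26428*161/1287 = 43072/4273 - 4254908/1287 = -18125788220/5499351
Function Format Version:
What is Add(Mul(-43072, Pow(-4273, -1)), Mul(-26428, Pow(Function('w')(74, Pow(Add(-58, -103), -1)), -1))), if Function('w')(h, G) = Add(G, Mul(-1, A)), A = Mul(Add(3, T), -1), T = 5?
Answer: Rational(-18125788220, 5499351) ≈ -3296.0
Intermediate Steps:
A = -8 (A = Mul(Add(3, 5), -1) = Mul(8, -1) = -8)
Function('w')(h, G) = Add(8, G) (Function('w')(h, G) = Add(G, Mul(-1, -8)) = Add(G, 8) = Add(8, G))
Add(Mul(-43072, Pow(-4273, -1)), Mul(-26428, Pow(Function('w')(74, Pow(Add(-58, -103), -1)), -1))) = Add(Mul(-43072, Pow(-4273, -1)), Mul(-26428, Pow(Add(8, Pow(Add(-58, -103), -1)), -1))) = Add(Mul(-43072, Rational(-1, 4273)), Mul(-26428, Pow(Add(8, Pow(-161, -1)), -1))) = Add(Rational(43072, 4273), Mul(-26428, Pow(Add(8, Rational(-1, 161)), -1))) = Add(Rational(43072, 4273), Mul(-26428, Pow(Rational(1287, 161), -1))) = Add(Rational(43072, 4273), Mul(-26428, Rational(161, 1287))) = Add(Rational(43072, 4273), Rational(-4254908, 1287)) = Rational(-18125788220, 5499351)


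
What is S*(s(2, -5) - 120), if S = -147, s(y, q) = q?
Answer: 18375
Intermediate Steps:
S*(s(2, -5) - 120) = -147*(-5 - 120) = -147*(-125) = 18375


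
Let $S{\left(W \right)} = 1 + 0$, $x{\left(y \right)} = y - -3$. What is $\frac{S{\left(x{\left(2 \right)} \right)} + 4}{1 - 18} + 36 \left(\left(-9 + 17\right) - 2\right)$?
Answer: $\frac{3667}{17} \approx 215.71$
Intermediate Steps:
$x{\left(y \right)} = 3 + y$ ($x{\left(y \right)} = y + 3 = 3 + y$)
$S{\left(W \right)} = 1$
$\frac{S{\left(x{\left(2 \right)} \right)} + 4}{1 - 18} + 36 \left(\left(-9 + 17\right) - 2\right) = \frac{1 + 4}{1 - 18} + 36 \left(\left(-9 + 17\right) - 2\right) = \frac{5}{-17} + 36 \left(8 - 2\right) = 5 \left(- \frac{1}{17}\right) + 36 \cdot 6 = - \frac{5}{17} + 216 = \frac{3667}{17}$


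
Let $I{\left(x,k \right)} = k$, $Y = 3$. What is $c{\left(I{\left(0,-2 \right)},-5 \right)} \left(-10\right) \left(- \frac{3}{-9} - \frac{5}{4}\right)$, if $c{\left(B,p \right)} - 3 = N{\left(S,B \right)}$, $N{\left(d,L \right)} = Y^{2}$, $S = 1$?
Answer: $110$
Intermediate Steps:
$N{\left(d,L \right)} = 9$ ($N{\left(d,L \right)} = 3^{2} = 9$)
$c{\left(B,p \right)} = 12$ ($c{\left(B,p \right)} = 3 + 9 = 12$)
$c{\left(I{\left(0,-2 \right)},-5 \right)} \left(-10\right) \left(- \frac{3}{-9} - \frac{5}{4}\right) = 12 \left(-10\right) \left(- \frac{3}{-9} - \frac{5}{4}\right) = - 120 \left(\left(-3\right) \left(- \frac{1}{9}\right) - \frac{5}{4}\right) = - 120 \left(\frac{1}{3} - \frac{5}{4}\right) = \left(-120\right) \left(- \frac{11}{12}\right) = 110$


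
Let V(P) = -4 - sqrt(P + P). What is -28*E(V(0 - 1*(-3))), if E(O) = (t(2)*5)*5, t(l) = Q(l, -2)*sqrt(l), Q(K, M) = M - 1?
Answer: 2100*sqrt(2) ≈ 2969.8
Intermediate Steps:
Q(K, M) = -1 + M
V(P) = -4 - sqrt(2)*sqrt(P) (V(P) = -4 - sqrt(2*P) = -4 - sqrt(2)*sqrt(P))
t(l) = -3*sqrt(l) (t(l) = (-1 - 2)*sqrt(l) = -3*sqrt(l))
E(O) = -75*sqrt(2) (E(O) = (-3*sqrt(2)*5)*5 = -15*sqrt(2)*5 = -75*sqrt(2))
-28*E(V(0 - 1*(-3))) = -(-2100)*sqrt(2) = 2100*sqrt(2)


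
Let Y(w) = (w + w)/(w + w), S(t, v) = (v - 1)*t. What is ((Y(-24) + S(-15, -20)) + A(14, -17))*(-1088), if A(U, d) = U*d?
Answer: -84864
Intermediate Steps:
S(t, v) = t*(-1 + v) (S(t, v) = (-1 + v)*t = t*(-1 + v))
Y(w) = 1 (Y(w) = (2*w)/((2*w)) = (2*w)*(1/(2*w)) = 1)
((Y(-24) + S(-15, -20)) + A(14, -17))*(-1088) = ((1 - 15*(-1 - 20)) + 14*(-17))*(-1088) = ((1 - 15*(-21)) - 238)*(-1088) = ((1 + 315) - 238)*(-1088) = (316 - 238)*(-1088) = 78*(-1088) = -84864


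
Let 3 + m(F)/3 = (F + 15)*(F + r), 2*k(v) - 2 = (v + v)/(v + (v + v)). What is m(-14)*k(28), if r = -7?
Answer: -96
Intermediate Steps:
k(v) = 4/3 (k(v) = 1 + ((v + v)/(v + (v + v)))/2 = 1 + ((2*v)/(v + 2*v))/2 = 1 + ((2*v)/((3*v)))/2 = 1 + ((2*v)*(1/(3*v)))/2 = 1 + (1/2)*(2/3) = 1 + 1/3 = 4/3)
m(F) = -9 + 3*(-7 + F)*(15 + F) (m(F) = -9 + 3*((F + 15)*(F - 7)) = -9 + 3*((15 + F)*(-7 + F)) = -9 + 3*((-7 + F)*(15 + F)) = -9 + 3*(-7 + F)*(15 + F))
m(-14)*k(28) = (-324 + 3*(-14)**2 + 24*(-14))*(4/3) = (-324 + 3*196 - 336)*(4/3) = (-324 + 588 - 336)*(4/3) = -72*4/3 = -96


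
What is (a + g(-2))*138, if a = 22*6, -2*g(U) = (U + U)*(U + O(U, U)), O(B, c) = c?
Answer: 17112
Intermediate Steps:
g(U) = -2*U² (g(U) = -(U + U)*(U + U)/2 = -2*U*2*U/2 = -2*U²)
a = 132
(a + g(-2))*138 = (132 - 2*(-2)²)*138 = (132 - 2*4)*138 = (132 - 8)*138 = 124*138 = 17112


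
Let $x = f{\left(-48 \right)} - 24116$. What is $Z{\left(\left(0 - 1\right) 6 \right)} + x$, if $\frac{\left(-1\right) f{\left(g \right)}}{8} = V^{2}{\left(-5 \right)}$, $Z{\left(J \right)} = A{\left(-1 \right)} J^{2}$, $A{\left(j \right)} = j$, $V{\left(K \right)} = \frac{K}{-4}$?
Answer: $- \frac{48329}{2} \approx -24165.0$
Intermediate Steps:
$V{\left(K \right)} = - \frac{K}{4}$ ($V{\left(K \right)} = K \left(- \frac{1}{4}\right) = - \frac{K}{4}$)
$Z{\left(J \right)} = - J^{2}$
$f{\left(g \right)} = - \frac{25}{2}$ ($f{\left(g \right)} = - 8 \left(\left(- \frac{1}{4}\right) \left(-5\right)\right)^{2} = - 8 \left(\frac{5}{4}\right)^{2} = \left(-8\right) \frac{25}{16} = - \frac{25}{2}$)
$x = - \frac{48257}{2}$ ($x = - \frac{25}{2} - 24116 = - \frac{48257}{2} \approx -24129.0$)
$Z{\left(\left(0 - 1\right) 6 \right)} + x = - \left(\left(0 - 1\right) 6\right)^{2} - \frac{48257}{2} = - \left(\left(-1\right) 6\right)^{2} - \frac{48257}{2} = - \left(-6\right)^{2} - \frac{48257}{2} = \left(-1\right) 36 - \frac{48257}{2} = -36 - \frac{48257}{2} = - \frac{48329}{2}$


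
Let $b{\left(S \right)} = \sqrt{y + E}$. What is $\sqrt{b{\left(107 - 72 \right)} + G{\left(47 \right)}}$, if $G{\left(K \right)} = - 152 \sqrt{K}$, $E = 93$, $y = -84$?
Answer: $\sqrt{3 - 152 \sqrt{47}} \approx 32.234 i$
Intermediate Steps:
$b{\left(S \right)} = 3$ ($b{\left(S \right)} = \sqrt{-84 + 93} = \sqrt{9} = 3$)
$\sqrt{b{\left(107 - 72 \right)} + G{\left(47 \right)}} = \sqrt{3 - 152 \sqrt{47}}$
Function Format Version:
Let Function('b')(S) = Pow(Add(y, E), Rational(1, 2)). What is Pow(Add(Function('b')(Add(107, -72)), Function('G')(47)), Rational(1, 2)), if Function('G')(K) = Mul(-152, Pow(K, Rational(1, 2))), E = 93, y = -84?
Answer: Pow(Add(3, Mul(-152, Pow(47, Rational(1, 2)))), Rational(1, 2)) ≈ Mul(32.234, I)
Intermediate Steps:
Function('b')(S) = 3 (Function('b')(S) = Pow(Add(-84, 93), Rational(1, 2)) = Pow(9, Rational(1, 2)) = 3)
Pow(Add(Function('b')(Add(107, -72)), Function('G')(47)), Rational(1, 2)) = Pow(Add(3, Mul(-152, Pow(47, Rational(1, 2)))), Rational(1, 2))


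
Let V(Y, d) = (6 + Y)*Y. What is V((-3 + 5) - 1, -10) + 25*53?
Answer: 1332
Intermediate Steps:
V(Y, d) = Y*(6 + Y)
V((-3 + 5) - 1, -10) + 25*53 = ((-3 + 5) - 1)*(6 + ((-3 + 5) - 1)) + 25*53 = (2 - 1)*(6 + (2 - 1)) + 1325 = 1*(6 + 1) + 1325 = 1*7 + 1325 = 7 + 1325 = 1332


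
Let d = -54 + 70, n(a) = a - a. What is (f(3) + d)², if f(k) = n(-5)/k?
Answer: 256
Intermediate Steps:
n(a) = 0
f(k) = 0 (f(k) = 0/k = 0)
d = 16
(f(3) + d)² = (0 + 16)² = 16² = 256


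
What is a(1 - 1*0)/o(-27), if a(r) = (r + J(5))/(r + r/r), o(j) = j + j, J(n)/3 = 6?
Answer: -19/108 ≈ -0.17593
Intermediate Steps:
J(n) = 18 (J(n) = 3*6 = 18)
o(j) = 2*j
a(r) = (18 + r)/(1 + r) (a(r) = (r + 18)/(r + r/r) = (18 + r)/(r + 1) = (18 + r)/(1 + r))
a(1 - 1*0)/o(-27) = ((18 + (1 - 1*0))/(1 + (1 - 1*0)))/((2*(-27))) = ((18 + (1 + 0))/(1 + (1 + 0)))/(-54) = ((18 + 1)/(1 + 1))*(-1/54) = (19/2)*(-1/54) = -19/108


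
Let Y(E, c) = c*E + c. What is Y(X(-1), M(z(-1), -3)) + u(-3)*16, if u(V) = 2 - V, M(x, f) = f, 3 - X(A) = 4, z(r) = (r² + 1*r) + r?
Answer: 80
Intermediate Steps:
z(r) = r² + 2*r (z(r) = (r² + r) + r = (r + r²) + r = r² + 2*r)
X(A) = -1 (X(A) = 3 - 1*4 = 3 - 4 = -1)
Y(E, c) = c + E*c (Y(E, c) = E*c + c = c + E*c)
Y(X(-1), M(z(-1), -3)) + u(-3)*16 = -3*(1 - 1) + (2 - 1*(-3))*16 = -3*0 + (2 + 3)*16 = 0 + 5*16 = 0 + 80 = 80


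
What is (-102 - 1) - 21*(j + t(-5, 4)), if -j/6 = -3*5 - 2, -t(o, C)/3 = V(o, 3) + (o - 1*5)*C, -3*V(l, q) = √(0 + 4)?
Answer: -4807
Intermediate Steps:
V(l, q) = -⅔ (V(l, q) = -√(0 + 4)/3 = -√4/3 = -⅓*2 = -⅔)
t(o, C) = 2 - 3*C*(-5 + o) (t(o, C) = -3*(-⅔ + (o - 1*5)*C) = -3*(-⅔ + (o - 5)*C) = -3*(-⅔ + (-5 + o)*C) = -3*(-⅔ + C*(-5 + o)) = 2 - 3*C*(-5 + o))
j = 102 (j = -6*(-3*5 - 2) = -6*(-15 - 2) = -6*(-17) = 102)
(-102 - 1) - 21*(j + t(-5, 4)) = (-102 - 1) - 21*(102 + (2 + 15*4 - 3*4*(-5))) = -103 - 21*(102 + (2 + 60 + 60)) = -103 - 21*(102 + 122) = -103 - 21*224 = -103 - 1*4704 = -103 - 4704 = -4807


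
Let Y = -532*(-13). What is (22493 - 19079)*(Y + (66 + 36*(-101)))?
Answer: 11423244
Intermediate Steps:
Y = 6916
(22493 - 19079)*(Y + (66 + 36*(-101))) = (22493 - 19079)*(6916 + (66 + 36*(-101))) = 3414*(6916 + (66 - 3636)) = 3414*(6916 - 3570) = 3414*3346 = 11423244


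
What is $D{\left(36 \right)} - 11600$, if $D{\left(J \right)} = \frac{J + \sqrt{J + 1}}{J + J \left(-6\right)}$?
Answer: $- \frac{58001}{5} - \frac{\sqrt{37}}{180} \approx -11600.0$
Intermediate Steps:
$D{\left(J \right)} = - \frac{J + \sqrt{1 + J}}{5 J}$ ($D{\left(J \right)} = \frac{J + \sqrt{1 + J}}{J - 6 J} = \frac{J + \sqrt{1 + J}}{\left(-5\right) J} = \left(J + \sqrt{1 + J}\right) \left(- \frac{1}{5 J}\right) = - \frac{J + \sqrt{1 + J}}{5 J}$)
$D{\left(36 \right)} - 11600 = \frac{\left(-1\right) 36 - \sqrt{1 + 36}}{5 \cdot 36} - 11600 = \frac{1}{5} \cdot \frac{1}{36} \left(-36 - \sqrt{37}\right) - 11600 = \left(- \frac{1}{5} - \frac{\sqrt{37}}{180}\right) - 11600 = - \frac{58001}{5} - \frac{\sqrt{37}}{180}$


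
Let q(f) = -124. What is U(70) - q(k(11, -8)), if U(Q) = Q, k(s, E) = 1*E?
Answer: 194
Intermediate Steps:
k(s, E) = E
U(70) - q(k(11, -8)) = 70 - 1*(-124) = 70 + 124 = 194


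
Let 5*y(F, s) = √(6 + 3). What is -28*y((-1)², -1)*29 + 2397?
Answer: 9549/5 ≈ 1909.8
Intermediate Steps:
y(F, s) = ⅗ (y(F, s) = √(6 + 3)/5 = √9/5 = (⅕)*3 = ⅗)
-28*y((-1)², -1)*29 + 2397 = -28*⅗*29 + 2397 = -84/5*29 + 2397 = -2436/5 + 2397 = 9549/5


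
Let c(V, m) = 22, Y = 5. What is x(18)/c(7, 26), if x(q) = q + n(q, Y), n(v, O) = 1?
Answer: 19/22 ≈ 0.86364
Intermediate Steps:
x(q) = 1 + q (x(q) = q + 1 = 1 + q)
x(18)/c(7, 26) = (1 + 18)/22 = 19*(1/22) = 19/22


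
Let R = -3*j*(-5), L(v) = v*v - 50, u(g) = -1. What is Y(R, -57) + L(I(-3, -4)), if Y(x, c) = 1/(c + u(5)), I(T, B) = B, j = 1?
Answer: -1973/58 ≈ -34.017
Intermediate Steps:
L(v) = -50 + v**2 (L(v) = v**2 - 50 = -50 + v**2)
R = 15 (R = -3*1*(-5) = -3*(-5) = 15)
Y(x, c) = 1/(-1 + c) (Y(x, c) = 1/(c - 1) = 1/(-1 + c))
Y(R, -57) + L(I(-3, -4)) = 1/(-1 - 57) + (-50 + (-4)**2) = 1/(-58) + (-50 + 16) = -1/58 - 34 = -1973/58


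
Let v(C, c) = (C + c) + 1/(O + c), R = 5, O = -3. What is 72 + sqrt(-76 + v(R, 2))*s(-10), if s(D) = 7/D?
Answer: 72 - 7*I*sqrt(70)/10 ≈ 72.0 - 5.8566*I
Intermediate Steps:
v(C, c) = C + c + 1/(-3 + c) (v(C, c) = (C + c) + 1/(-3 + c) = C + c + 1/(-3 + c))
72 + sqrt(-76 + v(R, 2))*s(-10) = 72 + sqrt(-76 + (1 + 2**2 - 3*5 - 3*2 + 5*2)/(-3 + 2))*(7/(-10)) = 72 + sqrt(-76 + (1 + 4 - 15 - 6 + 10)/(-1))*(7*(-1/10)) = 72 + sqrt(-76 - 1*(-6))*(-7/10) = 72 + sqrt(-76 + 6)*(-7/10) = 72 + sqrt(-70)*(-7/10) = 72 + (I*sqrt(70))*(-7/10) = 72 - 7*I*sqrt(70)/10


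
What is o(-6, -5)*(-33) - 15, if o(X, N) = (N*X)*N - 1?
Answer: 4968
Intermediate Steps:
o(X, N) = -1 + X*N**2 (o(X, N) = X*N**2 - 1 = -1 + X*N**2)
o(-6, -5)*(-33) - 15 = (-1 - 6*(-5)**2)*(-33) - 15 = (-1 - 6*25)*(-33) - 15 = (-1 - 150)*(-33) - 15 = -151*(-33) - 15 = 4983 - 15 = 4968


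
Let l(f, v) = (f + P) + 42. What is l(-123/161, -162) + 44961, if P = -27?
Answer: 7241013/161 ≈ 44975.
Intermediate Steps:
l(f, v) = 15 + f (l(f, v) = (f - 27) + 42 = (-27 + f) + 42 = 15 + f)
l(-123/161, -162) + 44961 = (15 - 123/161) + 44961 = 2292/161 + 44961 = 7241013/161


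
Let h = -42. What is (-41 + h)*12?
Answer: -996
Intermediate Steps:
(-41 + h)*12 = (-41 - 42)*12 = -83*12 = -996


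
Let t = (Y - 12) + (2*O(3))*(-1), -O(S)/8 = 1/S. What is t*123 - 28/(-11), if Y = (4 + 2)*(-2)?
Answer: -25228/11 ≈ -2293.5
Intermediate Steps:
O(S) = -8/S
Y = -12 (Y = 6*(-2) = -12)
t = -56/3 (t = (-12 - 12) + (2*(-8/3))*(-1) = -24 + (2*(-8*⅓))*(-1) = -24 + (2*(-8/3))*(-1) = -24 - 16/3*(-1) = -24 + 16/3 = -56/3 ≈ -18.667)
t*123 - 28/(-11) = -56/3*123 - 28/(-11) = -2296 - 28*(-1/11) = -2296 + 28/11 = -25228/11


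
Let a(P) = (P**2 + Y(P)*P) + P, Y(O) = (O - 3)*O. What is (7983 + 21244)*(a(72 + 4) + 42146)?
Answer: 13726343642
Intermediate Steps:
Y(O) = O*(-3 + O) (Y(O) = (-3 + O)*O = O*(-3 + O))
a(P) = P + P**2 + P**2*(-3 + P) (a(P) = (P**2 + (P*(-3 + P))*P) + P = (P**2 + P**2*(-3 + P)) + P = P + P**2 + P**2*(-3 + P))
(7983 + 21244)*(a(72 + 4) + 42146) = (7983 + 21244)*((72 + 4)*(1 + (72 + 4) + (72 + 4)*(-3 + (72 + 4))) + 42146) = 29227*(76*(1 + 76 + 76*(-3 + 76)) + 42146) = 29227*(76*(1 + 76 + 76*73) + 42146) = 29227*(76*(1 + 76 + 5548) + 42146) = 29227*(76*5625 + 42146) = 29227*(427500 + 42146) = 29227*469646 = 13726343642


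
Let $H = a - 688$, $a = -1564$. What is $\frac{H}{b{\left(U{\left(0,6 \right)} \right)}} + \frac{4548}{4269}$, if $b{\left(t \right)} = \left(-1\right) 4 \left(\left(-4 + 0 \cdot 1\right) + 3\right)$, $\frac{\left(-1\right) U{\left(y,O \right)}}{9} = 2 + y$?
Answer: $- \frac{799633}{1423} \approx -561.93$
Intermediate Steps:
$U{\left(y,O \right)} = -18 - 9 y$ ($U{\left(y,O \right)} = - 9 \left(2 + y\right) = -18 - 9 y$)
$H = -2252$ ($H = -1564 - 688 = -2252$)
$b{\left(t \right)} = 4$ ($b{\left(t \right)} = - 4 \left(\left(-4 + 0\right) + 3\right) = - 4 \left(-4 + 3\right) = \left(-4\right) \left(-1\right) = 4$)
$\frac{H}{b{\left(U{\left(0,6 \right)} \right)}} + \frac{4548}{4269} = - \frac{2252}{4} + \frac{4548}{4269} = \left(-2252\right) \frac{1}{4} + 4548 \cdot \frac{1}{4269} = -563 + \frac{1516}{1423} = - \frac{799633}{1423}$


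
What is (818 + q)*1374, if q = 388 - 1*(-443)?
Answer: 2265726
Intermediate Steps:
q = 831 (q = 388 + 443 = 831)
(818 + q)*1374 = (818 + 831)*1374 = 1649*1374 = 2265726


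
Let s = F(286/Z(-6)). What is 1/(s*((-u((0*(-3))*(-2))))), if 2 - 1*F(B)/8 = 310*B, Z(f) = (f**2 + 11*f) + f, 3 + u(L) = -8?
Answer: 9/1952104 ≈ 4.6104e-6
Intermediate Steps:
u(L) = -11 (u(L) = -3 - 8 = -11)
Z(f) = f**2 + 12*f
F(B) = 16 - 2480*B
s = 177464/9 (s = 16 - 709280/((-6*(12 - 6))) = 16 - 709280/((-6*6)) = 16 - 709280/(-36) = 16 - 709280*(-1)/36 = 16 - 2480*(-143/18) = 16 + 177320/9 = 177464/9 ≈ 19718.)
1/(s*((-u((0*(-3))*(-2))))) = 1/((177464/9)*((-1*(-11)))) = (9/177464)/11 = (9/177464)*(1/11) = 9/1952104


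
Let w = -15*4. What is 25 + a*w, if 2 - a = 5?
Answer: 205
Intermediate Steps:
a = -3 (a = 2 - 1*5 = 2 - 5 = -3)
w = -60
25 + a*w = 25 - 3*(-60) = 25 + 180 = 205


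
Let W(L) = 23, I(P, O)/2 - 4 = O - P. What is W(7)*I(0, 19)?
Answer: 1058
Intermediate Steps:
I(P, O) = 8 - 2*P + 2*O (I(P, O) = 8 + 2*(O - P) = 8 + (-2*P + 2*O) = 8 - 2*P + 2*O)
W(7)*I(0, 19) = 23*(8 - 2*0 + 2*19) = 23*(8 + 0 + 38) = 23*46 = 1058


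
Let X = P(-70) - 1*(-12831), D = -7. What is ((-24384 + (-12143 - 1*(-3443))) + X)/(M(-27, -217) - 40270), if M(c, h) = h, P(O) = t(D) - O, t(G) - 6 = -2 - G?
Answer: 20172/40487 ≈ 0.49823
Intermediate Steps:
t(G) = 4 - G (t(G) = 6 + (-2 - G) = 4 - G)
P(O) = 11 - O (P(O) = (4 - 1*(-7)) - O = (4 + 7) - O = 11 - O)
X = 12912 (X = (11 - 1*(-70)) - 1*(-12831) = (11 + 70) + 12831 = 81 + 12831 = 12912)
((-24384 + (-12143 - 1*(-3443))) + X)/(M(-27, -217) - 40270) = ((-24384 + (-12143 - 1*(-3443))) + 12912)/(-217 - 40270) = ((-24384 + (-12143 + 3443)) + 12912)/(-40487) = ((-24384 - 8700) + 12912)*(-1/40487) = (-33084 + 12912)*(-1/40487) = -20172*(-1/40487) = 20172/40487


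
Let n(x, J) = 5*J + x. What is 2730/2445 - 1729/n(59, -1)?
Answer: -271999/8802 ≈ -30.902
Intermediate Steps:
n(x, J) = x + 5*J
2730/2445 - 1729/n(59, -1) = 2730/2445 - 1729/(59 + 5*(-1)) = 2730*(1/2445) - 1729/(59 - 5) = 182/163 - 1729/54 = -271999/8802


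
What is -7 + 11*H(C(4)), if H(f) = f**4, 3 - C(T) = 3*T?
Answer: 72164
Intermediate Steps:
C(T) = 3 - 3*T
-7 + 11*H(C(4)) = -7 + 11*(3 - 3*4)**4 = -7 + 11*(3 - 12)**4 = -7 + 11*(-9)**4 = -7 + 11*6561 = -7 + 72171 = 72164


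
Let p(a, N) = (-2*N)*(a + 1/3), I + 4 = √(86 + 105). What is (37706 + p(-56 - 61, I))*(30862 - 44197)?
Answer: -490363510 - 3111500*√191 ≈ -5.3337e+8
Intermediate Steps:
I = -4 + √191 (I = -4 + √(86 + 105) = -4 + √191 ≈ 9.8203)
p(a, N) = -2*N*(⅓ + a) (p(a, N) = (-2*N)*(a + ⅓) = (-2*N)*(⅓ + a) = -2*N*(⅓ + a))
(37706 + p(-56 - 61, I))*(30862 - 44197) = (37706 - 2*(-4 + √191)*(1 + 3*(-56 - 61))/3)*(30862 - 44197) = (37706 - 2*(-4 + √191)*(1 + 3*(-117))/3)*(-13335) = (37706 - 2*(-4 + √191)*(1 - 351)/3)*(-13335) = (37706 - ⅔*(-4 + √191)*(-350))*(-13335) = (37706 + (-2800/3 + 700*√191/3))*(-13335) = (110318/3 + 700*√191/3)*(-13335) = -490363510 - 3111500*√191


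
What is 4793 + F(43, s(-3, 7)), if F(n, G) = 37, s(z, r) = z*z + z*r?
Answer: 4830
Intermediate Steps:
s(z, r) = z**2 + r*z
4793 + F(43, s(-3, 7)) = 4793 + 37 = 4830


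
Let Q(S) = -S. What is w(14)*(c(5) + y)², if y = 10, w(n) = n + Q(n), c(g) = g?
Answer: 0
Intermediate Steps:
w(n) = 0 (w(n) = n - n = 0)
w(14)*(c(5) + y)² = 0*(5 + 10)² = 0*15² = 0*225 = 0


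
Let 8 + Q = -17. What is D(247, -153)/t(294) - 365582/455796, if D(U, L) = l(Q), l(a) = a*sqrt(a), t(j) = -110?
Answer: -182791/227898 + 25*I/22 ≈ -0.80207 + 1.1364*I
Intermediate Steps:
Q = -25 (Q = -8 - 17 = -25)
l(a) = a**(3/2)
D(U, L) = -125*I (D(U, L) = (-25)**(3/2) = -125*I)
D(247, -153)/t(294) - 365582/455796 = -125*I/(-110) - 365582/455796 = -125*I*(-1/110) - 365582*1/455796 = 25*I/22 - 182791/227898 = -182791/227898 + 25*I/22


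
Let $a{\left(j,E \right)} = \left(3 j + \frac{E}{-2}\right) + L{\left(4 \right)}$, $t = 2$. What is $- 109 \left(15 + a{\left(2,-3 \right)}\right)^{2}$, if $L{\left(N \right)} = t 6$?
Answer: $- \frac{518949}{4} \approx -1.2974 \cdot 10^{5}$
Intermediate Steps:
$L{\left(N \right)} = 12$ ($L{\left(N \right)} = 2 \cdot 6 = 12$)
$a{\left(j,E \right)} = 12 + 3 j - \frac{E}{2}$ ($a{\left(j,E \right)} = \left(3 j + \frac{E}{-2}\right) + 12 = \left(3 j - \frac{E}{2}\right) + 12 = 12 + 3 j - \frac{E}{2}$)
$- 109 \left(15 + a{\left(2,-3 \right)}\right)^{2} = - 109 \left(15 + \left(12 + 3 \cdot 2 - - \frac{3}{2}\right)\right)^{2} = - 109 \left(15 + \left(12 + 6 + \frac{3}{2}\right)\right)^{2} = - 109 \left(15 + \frac{39}{2}\right)^{2} = - 109 \left(\frac{69}{2}\right)^{2} = \left(-109\right) \frac{4761}{4} = - \frac{518949}{4}$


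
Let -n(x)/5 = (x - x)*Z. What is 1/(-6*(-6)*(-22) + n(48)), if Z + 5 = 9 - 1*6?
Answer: -1/792 ≈ -0.0012626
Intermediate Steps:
Z = -2 (Z = -5 + (9 - 1*6) = -5 + (9 - 6) = -5 + 3 = -2)
n(x) = 0 (n(x) = -5*(x - x)*(-2) = -0*(-2) = -5*0 = 0)
1/(-6*(-6)*(-22) + n(48)) = 1/(-6*(-6)*(-22) + 0) = 1/(36*(-22) + 0) = 1/(-792 + 0) = 1/(-792) = -1/792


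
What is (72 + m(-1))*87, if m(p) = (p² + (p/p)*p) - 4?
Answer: 5916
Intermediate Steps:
m(p) = -4 + p + p² (m(p) = (p² + 1*p) - 4 = (p² + p) - 4 = (p + p²) - 4 = -4 + p + p²)
(72 + m(-1))*87 = (72 + (-4 - 1 + (-1)²))*87 = (72 + (-4 - 1 + 1))*87 = (72 - 4)*87 = 68*87 = 5916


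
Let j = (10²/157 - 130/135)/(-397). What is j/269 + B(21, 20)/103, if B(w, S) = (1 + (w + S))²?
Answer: 798555051974/46627639281 ≈ 17.126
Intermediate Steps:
B(w, S) = (1 + S + w)² (B(w, S) = (1 + (S + w))² = (1 + S + w)²)
j = 1382/1682883 (j = (100*(1/157) - 130*1/135)*(-1/397) = (100/157 - 26/27)*(-1/397) = -1382/4239*(-1/397) = 1382/1682883 ≈ 0.00082121)
j/269 + B(21, 20)/103 = (1382/1682883)/269 + (1 + 20 + 21)²/103 = (1382/1682883)*(1/269) + 42²*(1/103) = 1382/452695527 + 1764*(1/103) = 1382/452695527 + 1764/103 = 798555051974/46627639281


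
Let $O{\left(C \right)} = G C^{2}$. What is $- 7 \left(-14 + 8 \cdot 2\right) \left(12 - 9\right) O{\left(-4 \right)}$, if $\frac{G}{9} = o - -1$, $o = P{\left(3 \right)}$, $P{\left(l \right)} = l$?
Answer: $-24192$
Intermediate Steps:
$o = 3$
$G = 36$ ($G = 9 \left(3 - -1\right) = 9 \left(3 + 1\right) = 9 \cdot 4 = 36$)
$O{\left(C \right)} = 36 C^{2}$
$- 7 \left(-14 + 8 \cdot 2\right) \left(12 - 9\right) O{\left(-4 \right)} = - 7 \left(-14 + 8 \cdot 2\right) \left(12 - 9\right) 36 \left(-4\right)^{2} = - 7 \left(-14 + 16\right) 3 \cdot 36 \cdot 16 = - 7 \cdot 2 \cdot 3 \cdot 576 = \left(-7\right) 6 \cdot 576 = \left(-42\right) 576 = -24192$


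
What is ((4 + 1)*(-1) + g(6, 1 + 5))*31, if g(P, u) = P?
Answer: 31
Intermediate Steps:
((4 + 1)*(-1) + g(6, 1 + 5))*31 = ((4 + 1)*(-1) + 6)*31 = (5*(-1) + 6)*31 = (-5 + 6)*31 = 1*31 = 31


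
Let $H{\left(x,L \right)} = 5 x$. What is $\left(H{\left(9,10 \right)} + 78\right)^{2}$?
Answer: $15129$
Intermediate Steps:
$\left(H{\left(9,10 \right)} + 78\right)^{2} = \left(5 \cdot 9 + 78\right)^{2} = \left(45 + 78\right)^{2} = 123^{2} = 15129$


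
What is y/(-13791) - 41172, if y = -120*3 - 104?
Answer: -567802588/13791 ≈ -41172.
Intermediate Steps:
y = -464 (y = -60*6 - 104 = -360 - 104 = -464)
y/(-13791) - 41172 = -464/(-13791) - 41172 = -464*(-1/13791) - 41172 = 464/13791 - 41172 = -567802588/13791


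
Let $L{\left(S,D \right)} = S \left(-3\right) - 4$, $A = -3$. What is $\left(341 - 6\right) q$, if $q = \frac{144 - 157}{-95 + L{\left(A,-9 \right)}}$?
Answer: $\frac{871}{18} \approx 48.389$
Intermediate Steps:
$L{\left(S,D \right)} = -4 - 3 S$ ($L{\left(S,D \right)} = - 3 S - 4 = -4 - 3 S$)
$q = \frac{13}{90}$ ($q = \frac{144 - 157}{-95 - -5} = - \frac{13}{-95 + \left(-4 + 9\right)} = - \frac{13}{-95 + 5} = - \frac{13}{-90} = \left(-13\right) \left(- \frac{1}{90}\right) = \frac{13}{90} \approx 0.14444$)
$\left(341 - 6\right) q = \left(341 - 6\right) \frac{13}{90} = 335 \cdot \frac{13}{90} = \frac{871}{18}$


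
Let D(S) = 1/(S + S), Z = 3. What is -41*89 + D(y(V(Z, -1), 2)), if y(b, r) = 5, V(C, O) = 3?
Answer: -36489/10 ≈ -3648.9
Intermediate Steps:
D(S) = 1/(2*S)
-41*89 + D(y(V(Z, -1), 2)) = -41*89 + (1/2)/5 = -3649 + (1/2)*(1/5) = -3649 + 1/10 = -36489/10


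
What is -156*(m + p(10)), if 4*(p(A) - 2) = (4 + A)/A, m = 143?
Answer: -113373/5 ≈ -22675.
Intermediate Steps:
p(A) = 2 + (4 + A)/(4*A) (p(A) = 2 + ((4 + A)/A)/4 = 2 + (4 + A)/(4*A))
-156*(m + p(10)) = -156*(143 + (9/4 + 1/10)) = -156*(143 + 47/20) = -156*2907/20 = -113373/5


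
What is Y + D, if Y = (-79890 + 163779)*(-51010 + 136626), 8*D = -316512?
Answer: 7182201060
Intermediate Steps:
D = -39564 (D = (⅛)*(-316512) = -39564)
Y = 7182240624 (Y = 83889*85616 = 7182240624)
Y + D = 7182240624 - 39564 = 7182201060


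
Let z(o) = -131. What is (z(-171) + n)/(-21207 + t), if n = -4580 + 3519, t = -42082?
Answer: 1192/63289 ≈ 0.018834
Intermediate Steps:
n = -1061
(z(-171) + n)/(-21207 + t) = (-131 - 1061)/(-21207 - 42082) = -1192/(-63289) = -1192*(-1/63289) = 1192/63289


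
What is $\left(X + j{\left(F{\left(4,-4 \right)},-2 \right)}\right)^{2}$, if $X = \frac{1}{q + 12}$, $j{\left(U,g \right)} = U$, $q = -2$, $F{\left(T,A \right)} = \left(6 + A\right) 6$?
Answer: $\frac{14641}{100} \approx 146.41$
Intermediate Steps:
$F{\left(T,A \right)} = 36 + 6 A$
$X = \frac{1}{10}$ ($X = \frac{1}{-2 + 12} = \frac{1}{10} \approx 0.1$)
$\left(X + j{\left(F{\left(4,-4 \right)},-2 \right)}\right)^{2} = \left(\frac{1}{10} + \left(36 + 6 \left(-4\right)\right)\right)^{2} = \left(\frac{1}{10} + \left(36 - 24\right)\right)^{2} = \left(\frac{1}{10} + 12\right)^{2} = \left(\frac{121}{10}\right)^{2} = \frac{14641}{100}$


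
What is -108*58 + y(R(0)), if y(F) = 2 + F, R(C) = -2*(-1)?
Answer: -6260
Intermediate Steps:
R(C) = 2
-108*58 + y(R(0)) = -108*58 + (2 + 2) = -6264 + 4 = -6260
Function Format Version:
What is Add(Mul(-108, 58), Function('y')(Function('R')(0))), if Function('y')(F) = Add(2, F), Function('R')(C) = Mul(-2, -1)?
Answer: -6260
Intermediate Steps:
Function('R')(C) = 2
Add(Mul(-108, 58), Function('y')(Function('R')(0))) = Add(Mul(-108, 58), Add(2, 2)) = Add(-6264, 4) = -6260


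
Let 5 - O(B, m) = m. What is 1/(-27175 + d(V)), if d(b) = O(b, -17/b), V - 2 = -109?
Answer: -107/2907207 ≈ -3.6805e-5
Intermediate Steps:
V = -107 (V = 2 - 109 = -107)
O(B, m) = 5 - m
d(b) = 5 + 17/b (d(b) = 5 - (-17)/b = 5 + 17/b)
1/(-27175 + d(V)) = 1/(-27175 + (5 + 17/(-107))) = 1/(-27175 + (5 + 17*(-1/107))) = 1/(-27175 + (5 - 17/107)) = 1/(-27175 + 518/107) = 1/(-2907207/107) = -107/2907207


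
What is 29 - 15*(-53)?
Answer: 824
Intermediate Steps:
29 - 15*(-53) = 29 + 795 = 824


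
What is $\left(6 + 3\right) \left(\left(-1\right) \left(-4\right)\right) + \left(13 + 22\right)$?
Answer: $71$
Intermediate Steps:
$\left(6 + 3\right) \left(\left(-1\right) \left(-4\right)\right) + \left(13 + 22\right) = 9 \cdot 4 + 35 = 36 + 35 = 71$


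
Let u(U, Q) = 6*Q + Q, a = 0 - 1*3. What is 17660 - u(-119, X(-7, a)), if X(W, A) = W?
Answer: 17709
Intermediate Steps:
a = -3 (a = 0 - 3 = -3)
u(U, Q) = 7*Q
17660 - u(-119, X(-7, a)) = 17660 - 7*(-7) = 17660 - 1*(-49) = 17660 + 49 = 17709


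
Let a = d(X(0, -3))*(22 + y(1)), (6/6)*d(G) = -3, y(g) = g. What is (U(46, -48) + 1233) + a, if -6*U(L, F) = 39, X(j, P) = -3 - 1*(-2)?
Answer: 2315/2 ≈ 1157.5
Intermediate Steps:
X(j, P) = -1 (X(j, P) = -3 + 2 = -1)
d(G) = -3
a = -69 (a = -3*(22 + 1) = -3*23 = -69)
U(L, F) = -13/2 (U(L, F) = -⅙*39 = -13/2)
(U(46, -48) + 1233) + a = (-13/2 + 1233) - 69 = 2453/2 - 69 = 2315/2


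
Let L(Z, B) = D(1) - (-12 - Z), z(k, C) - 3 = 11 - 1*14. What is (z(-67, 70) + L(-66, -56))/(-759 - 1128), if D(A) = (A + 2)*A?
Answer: 1/37 ≈ 0.027027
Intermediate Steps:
D(A) = A*(2 + A) (D(A) = (2 + A)*A = A*(2 + A))
z(k, C) = 0 (z(k, C) = 3 + (11 - 1*14) = 3 + (11 - 14) = 3 - 3 = 0)
L(Z, B) = 15 + Z (L(Z, B) = 1*(2 + 1) - (-12 - Z) = 1*3 + (12 + Z) = 3 + (12 + Z) = 15 + Z)
(z(-67, 70) + L(-66, -56))/(-759 - 1128) = (0 + (15 - 66))/(-759 - 1128) = (0 - 51)/(-1887) = -51*(-1/1887) = 1/37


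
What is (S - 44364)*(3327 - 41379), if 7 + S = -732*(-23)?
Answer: 1047761820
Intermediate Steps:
S = 16829 (S = -7 - 732*(-23) = -7 + 16836 = 16829)
(S - 44364)*(3327 - 41379) = (16829 - 44364)*(3327 - 41379) = -27535*(-38052) = 1047761820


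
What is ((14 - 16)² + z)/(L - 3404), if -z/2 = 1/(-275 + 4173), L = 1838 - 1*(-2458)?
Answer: 7795/1738508 ≈ 0.0044837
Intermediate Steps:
L = 4296 (L = 1838 + 2458 = 4296)
z = -1/1949 (z = -2/(-275 + 4173) = -2/3898 = -2*1/3898 = -1/1949 ≈ -0.00051308)
((14 - 16)² + z)/(L - 3404) = ((14 - 16)² - 1/1949)/(4296 - 3404) = ((-2)² - 1/1949)/892 = (4 - 1/1949)*(1/892) = (7795/1949)*(1/892) = 7795/1738508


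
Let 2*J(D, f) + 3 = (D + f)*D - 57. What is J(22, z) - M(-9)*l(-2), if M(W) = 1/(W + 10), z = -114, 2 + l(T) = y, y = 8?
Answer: -1048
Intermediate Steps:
l(T) = 6 (l(T) = -2 + 8 = 6)
J(D, f) = -30 + D*(D + f)/2 (J(D, f) = -3/2 + ((D + f)*D - 57)/2 = -3/2 + (D*(D + f) - 57)/2 = -3/2 + (-57 + D*(D + f))/2 = -3/2 + (-57/2 + D*(D + f)/2) = -30 + D*(D + f)/2)
M(W) = 1/(10 + W)
J(22, z) - M(-9)*l(-2) = (-30 + (½)*22² + (½)*22*(-114)) - 6/(10 - 9) = (-30 + (½)*484 - 1254) - 6/1 = (-30 + 242 - 1254) - 6 = -1042 - 1*6 = -1042 - 6 = -1048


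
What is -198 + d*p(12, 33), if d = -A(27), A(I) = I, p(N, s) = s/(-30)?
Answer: -1683/10 ≈ -168.30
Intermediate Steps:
p(N, s) = -s/30 (p(N, s) = s*(-1/30) = -s/30)
d = -27 (d = -1*27 = -27)
-198 + d*p(12, 33) = -198 - (-9)*33/10 = -198 - 27*(-11/10) = -198 + 297/10 = -1683/10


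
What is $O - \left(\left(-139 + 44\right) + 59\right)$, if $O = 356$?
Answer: $392$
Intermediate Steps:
$O - \left(\left(-139 + 44\right) + 59\right) = 356 - \left(\left(-139 + 44\right) + 59\right) = 356 - \left(-95 + 59\right) = 356 - -36 = 356 + 36 = 392$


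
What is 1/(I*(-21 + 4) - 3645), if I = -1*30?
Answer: -1/3135 ≈ -0.00031898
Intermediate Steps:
I = -30
1/(I*(-21 + 4) - 3645) = 1/(-30*(-21 + 4) - 3645) = 1/(-30*(-17) - 3645) = 1/(510 - 3645) = 1/(-3135) = -1/3135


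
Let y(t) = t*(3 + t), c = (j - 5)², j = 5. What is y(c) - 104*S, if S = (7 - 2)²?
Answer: -2600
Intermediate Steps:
S = 25 (S = 5² = 25)
c = 0 (c = (5 - 5)² = 0² = 0)
y(c) - 104*S = 0*(3 + 0) - 104*25 = 0*3 - 2600 = 0 - 2600 = -2600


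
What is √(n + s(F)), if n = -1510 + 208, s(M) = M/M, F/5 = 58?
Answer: I*√1301 ≈ 36.069*I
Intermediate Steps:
F = 290 (F = 5*58 = 290)
s(M) = 1
n = -1302
√(n + s(F)) = √(-1302 + 1) = √(-1301) = I*√1301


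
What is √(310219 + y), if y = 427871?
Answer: 3*√82010 ≈ 859.12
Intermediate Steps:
√(310219 + y) = √(310219 + 427871) = √738090 = 3*√82010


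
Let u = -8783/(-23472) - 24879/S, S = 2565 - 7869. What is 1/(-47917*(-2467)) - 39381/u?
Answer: -24148373223803314703/3105729009931495 ≈ -7775.4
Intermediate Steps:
S = -5304
u = 26272705/5187312 (u = -8783/(-23472) - 24879/(-5304) = -8783*(-1/23472) - 24879*(-1/5304) = 8783/23472 + 8293/1768 = 26272705/5187312 ≈ 5.0648)
1/(-47917*(-2467)) - 39381/u = 1/(-47917*(-2467)) - 39381/26272705/5187312 = -1/47917*(-1/2467) - 39381*5187312/26272705 = 1/118211239 - 204281533872/26272705 = -24148373223803314703/3105729009931495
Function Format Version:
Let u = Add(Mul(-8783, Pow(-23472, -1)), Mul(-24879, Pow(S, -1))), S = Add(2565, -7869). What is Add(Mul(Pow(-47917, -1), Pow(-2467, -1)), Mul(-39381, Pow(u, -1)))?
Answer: Rational(-24148373223803314703, 3105729009931495) ≈ -7775.4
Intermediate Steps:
S = -5304
u = Rational(26272705, 5187312) (u = Add(Mul(-8783, Pow(-23472, -1)), Mul(-24879, Pow(-5304, -1))) = Add(Mul(-8783, Rational(-1, 23472)), Mul(-24879, Rational(-1, 5304))) = Add(Rational(8783, 23472), Rational(8293, 1768)) = Rational(26272705, 5187312) ≈ 5.0648)
Add(Mul(Pow(-47917, -1), Pow(-2467, -1)), Mul(-39381, Pow(u, -1))) = Add(Mul(Pow(-47917, -1), Pow(-2467, -1)), Mul(-39381, Pow(Rational(26272705, 5187312), -1))) = Add(Mul(Rational(-1, 47917), Rational(-1, 2467)), Mul(-39381, Rational(5187312, 26272705))) = Add(Rational(1, 118211239), Rational(-204281533872, 26272705)) = Rational(-24148373223803314703, 3105729009931495)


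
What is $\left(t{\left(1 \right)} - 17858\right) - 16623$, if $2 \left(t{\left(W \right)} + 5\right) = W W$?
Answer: $- \frac{68971}{2} \approx -34486.0$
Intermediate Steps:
$t{\left(W \right)} = -5 + \frac{W^{2}}{2}$ ($t{\left(W \right)} = -5 + \frac{W W}{2} = -5 + \frac{W^{2}}{2}$)
$\left(t{\left(1 \right)} - 17858\right) - 16623 = \left(\left(-5 + \frac{1^{2}}{2}\right) - 17858\right) - 16623 = \left(\left(-5 + \frac{1}{2} \cdot 1\right) - 17858\right) - 16623 = \left(\left(-5 + \frac{1}{2}\right) - 17858\right) - 16623 = \left(- \frac{9}{2} - 17858\right) - 16623 = - \frac{35725}{2} - 16623 = - \frac{68971}{2}$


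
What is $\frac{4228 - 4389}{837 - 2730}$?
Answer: $\frac{161}{1893} \approx 0.08505$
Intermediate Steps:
$\frac{4228 - 4389}{837 - 2730} = - \frac{161}{-1893} = \left(-161\right) \left(- \frac{1}{1893}\right) = \frac{161}{1893}$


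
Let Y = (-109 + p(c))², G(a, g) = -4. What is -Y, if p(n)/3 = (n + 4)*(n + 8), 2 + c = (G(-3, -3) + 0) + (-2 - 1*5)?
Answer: -676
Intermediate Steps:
c = -13 (c = -2 + ((-4 + 0) + (-2 - 1*5)) = -2 + (-4 + (-2 - 5)) = -2 + (-4 - 7) = -2 - 11 = -13)
p(n) = 3*(4 + n)*(8 + n) (p(n) = 3*((n + 4)*(n + 8)) = 3*((4 + n)*(8 + n)) = 3*(4 + n)*(8 + n))
Y = 676 (Y = (-109 + (96 + 3*(-13)² + 36*(-13)))² = (-109 + (96 + 3*169 - 468))² = (-109 + (96 + 507 - 468))² = (-109 + 135)² = 26² = 676)
-Y = -1*676 = -676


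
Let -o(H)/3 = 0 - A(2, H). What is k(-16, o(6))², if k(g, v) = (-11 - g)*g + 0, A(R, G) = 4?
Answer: 6400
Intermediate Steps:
o(H) = 12 (o(H) = -3*(0 - 1*4) = -3*(0 - 4) = -3*(-4) = 12)
k(g, v) = g*(-11 - g) (k(g, v) = g*(-11 - g) + 0 = g*(-11 - g))
k(-16, o(6))² = (-1*(-16)*(11 - 16))² = (-1*(-16)*(-5))² = (-80)² = 6400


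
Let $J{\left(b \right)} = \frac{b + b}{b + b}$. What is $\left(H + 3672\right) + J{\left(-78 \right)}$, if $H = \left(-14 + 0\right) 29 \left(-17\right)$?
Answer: $10575$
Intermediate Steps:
$H = 6902$ ($H = \left(-14\right) 29 \left(-17\right) = \left(-406\right) \left(-17\right) = 6902$)
$J{\left(b \right)} = 1$ ($J{\left(b \right)} = \frac{2 b}{2 b} = 2 b \frac{1}{2 b} = 1$)
$\left(H + 3672\right) + J{\left(-78 \right)} = \left(6902 + 3672\right) + 1 = 10574 + 1 = 10575$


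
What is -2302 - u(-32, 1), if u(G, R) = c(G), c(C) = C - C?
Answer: -2302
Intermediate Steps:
c(C) = 0
u(G, R) = 0
-2302 - u(-32, 1) = -2302 - 1*0 = -2302 + 0 = -2302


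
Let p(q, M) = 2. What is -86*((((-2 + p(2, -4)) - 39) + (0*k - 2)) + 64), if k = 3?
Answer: -1978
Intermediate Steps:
-86*((((-2 + p(2, -4)) - 39) + (0*k - 2)) + 64) = -86*((((-2 + 2) - 39) + (0*3 - 2)) + 64) = -86*(((0 - 39) + (0 - 2)) + 64) = -86*((-39 - 2) + 64) = -86*(-41 + 64) = -86*23 = -1978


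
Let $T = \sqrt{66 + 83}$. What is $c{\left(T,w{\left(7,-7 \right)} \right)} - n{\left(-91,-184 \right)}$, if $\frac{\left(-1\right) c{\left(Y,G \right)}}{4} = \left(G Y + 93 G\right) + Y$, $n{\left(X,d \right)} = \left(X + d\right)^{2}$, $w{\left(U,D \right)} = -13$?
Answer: $-70789 + 48 \sqrt{149} \approx -70203.0$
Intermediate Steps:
$T = \sqrt{149} \approx 12.207$
$c{\left(Y,G \right)} = - 372 G - 4 Y - 4 G Y$ ($c{\left(Y,G \right)} = - 4 \left(\left(G Y + 93 G\right) + Y\right) = - 4 \left(\left(93 G + G Y\right) + Y\right) = - 4 \left(Y + 93 G + G Y\right) = - 372 G - 4 Y - 4 G Y$)
$c{\left(T,w{\left(7,-7 \right)} \right)} - n{\left(-91,-184 \right)} = \left(\left(-372\right) \left(-13\right) - 4 \sqrt{149} - - 52 \sqrt{149}\right) - \left(-91 - 184\right)^{2} = \left(4836 - 4 \sqrt{149} + 52 \sqrt{149}\right) - \left(-275\right)^{2} = \left(4836 + 48 \sqrt{149}\right) - 75625 = -70789 + 48 \sqrt{149}$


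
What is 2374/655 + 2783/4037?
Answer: 1036973/240385 ≈ 4.3138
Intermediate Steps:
2374/655 + 2783/4037 = 2374*(1/655) + 2783*(1/4037) = 2374/655 + 253/367 = 1036973/240385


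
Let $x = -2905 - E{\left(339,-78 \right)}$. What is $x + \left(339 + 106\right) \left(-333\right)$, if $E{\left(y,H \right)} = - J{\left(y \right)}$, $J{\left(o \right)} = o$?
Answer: $-150751$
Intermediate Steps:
$E{\left(y,H \right)} = - y$
$x = -2566$ ($x = -2905 - \left(-1\right) 339 = -2905 - -339 = -2905 + 339 = -2566$)
$x + \left(339 + 106\right) \left(-333\right) = -2566 + \left(339 + 106\right) \left(-333\right) = -2566 + 445 \left(-333\right) = -2566 - 148185 = -150751$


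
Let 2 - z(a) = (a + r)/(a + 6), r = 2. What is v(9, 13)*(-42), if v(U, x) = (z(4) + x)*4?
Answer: -12096/5 ≈ -2419.2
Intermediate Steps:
z(a) = 2 - (2 + a)/(6 + a) (z(a) = 2 - (a + 2)/(a + 6) = 2 - (2 + a)/(6 + a))
v(U, x) = 28/5 + 4*x (v(U, x) = ((10 + 4)/(6 + 4) + x)*4 = (14/10 + x)*4 = ((⅒)*14 + x)*4 = (7/5 + x)*4 = 28/5 + 4*x)
v(9, 13)*(-42) = (28/5 + 4*13)*(-42) = (28/5 + 52)*(-42) = (288/5)*(-42) = -12096/5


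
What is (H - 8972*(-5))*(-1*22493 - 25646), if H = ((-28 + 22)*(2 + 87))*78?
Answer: -154429912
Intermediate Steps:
H = -41652 (H = -6*89*78 = -534*78 = -41652)
(H - 8972*(-5))*(-1*22493 - 25646) = (-41652 - 8972*(-5))*(-1*22493 - 25646) = (-41652 + 44860)*(-22493 - 25646) = 3208*(-48139) = -154429912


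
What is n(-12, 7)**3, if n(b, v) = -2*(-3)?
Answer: 216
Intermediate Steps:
n(b, v) = 6
n(-12, 7)**3 = 6**3 = 216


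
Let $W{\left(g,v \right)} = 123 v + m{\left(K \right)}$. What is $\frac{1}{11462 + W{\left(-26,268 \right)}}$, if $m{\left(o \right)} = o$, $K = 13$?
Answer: $\frac{1}{44439} \approx 2.2503 \cdot 10^{-5}$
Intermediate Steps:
$W{\left(g,v \right)} = 13 + 123 v$ ($W{\left(g,v \right)} = 123 v + 13 = 13 + 123 v$)
$\frac{1}{11462 + W{\left(-26,268 \right)}} = \frac{1}{11462 + \left(13 + 123 \cdot 268\right)} = \frac{1}{11462 + \left(13 + 32964\right)} = \frac{1}{11462 + 32977} = \frac{1}{44439}$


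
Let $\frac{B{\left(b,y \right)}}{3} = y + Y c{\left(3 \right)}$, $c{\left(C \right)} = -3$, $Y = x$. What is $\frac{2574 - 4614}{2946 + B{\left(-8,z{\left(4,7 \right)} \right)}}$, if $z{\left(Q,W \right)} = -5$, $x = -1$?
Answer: $- \frac{34}{49} \approx -0.69388$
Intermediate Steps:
$Y = -1$
$B{\left(b,y \right)} = 9 + 3 y$ ($B{\left(b,y \right)} = 3 \left(y - -3\right) = 3 \left(y + 3\right) = 3 \left(3 + y\right) = 9 + 3 y$)
$\frac{2574 - 4614}{2946 + B{\left(-8,z{\left(4,7 \right)} \right)}} = \frac{2574 - 4614}{2946 + \left(9 + 3 \left(-5\right)\right)} = - \frac{2040}{2946 + \left(9 - 15\right)} = - \frac{2040}{2946 - 6} = - \frac{2040}{2940} = \left(-2040\right) \frac{1}{2940} = - \frac{34}{49}$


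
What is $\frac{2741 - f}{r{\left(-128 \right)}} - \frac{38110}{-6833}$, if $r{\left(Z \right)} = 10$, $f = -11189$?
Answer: $\frac{9556479}{6833} \approx 1398.6$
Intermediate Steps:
$\frac{2741 - f}{r{\left(-128 \right)}} - \frac{38110}{-6833} = \frac{2741 - -11189}{10} - \frac{38110}{-6833} = \left(2741 + 11189\right) \frac{1}{10} - - \frac{38110}{6833} = 13930 \cdot \frac{1}{10} + \frac{38110}{6833} = 1393 + \frac{38110}{6833} = \frac{9556479}{6833}$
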